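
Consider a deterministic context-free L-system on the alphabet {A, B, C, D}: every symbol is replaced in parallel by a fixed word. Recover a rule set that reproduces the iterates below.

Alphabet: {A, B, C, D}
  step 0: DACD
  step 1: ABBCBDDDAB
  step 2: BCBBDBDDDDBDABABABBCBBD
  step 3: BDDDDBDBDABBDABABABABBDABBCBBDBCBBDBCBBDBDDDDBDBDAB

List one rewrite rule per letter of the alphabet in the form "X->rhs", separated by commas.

  step 2 ⇒ step 3: BCBBDBDDDDBDABABABBCBBD ⇒ BD·DDD·BD·BD·AB·BD·AB·AB·AB·AB·BD·AB·BCB·BD·BCB·BD·BCB·BD·BD·DDD·BD·BD·AB
    A ↦ BCB
    B ↦ BD
    C ↦ DDD
    D ↦ AB

A->BCB, B->BD, C->DDD, D->AB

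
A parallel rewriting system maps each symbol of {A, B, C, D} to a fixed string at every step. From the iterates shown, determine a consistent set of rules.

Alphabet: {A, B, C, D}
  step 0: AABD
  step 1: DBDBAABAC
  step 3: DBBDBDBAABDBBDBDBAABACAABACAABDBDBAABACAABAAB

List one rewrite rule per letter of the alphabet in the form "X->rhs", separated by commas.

A->DB, B->AAB, C->B, D->AC

  step 0 ⇒ step 1: AABD ⇒ DB·DB·AAB·AC
    A ↦ DB
    B ↦ AAB
    D ↦ AC
    C ↦ B  (constrained at step 1)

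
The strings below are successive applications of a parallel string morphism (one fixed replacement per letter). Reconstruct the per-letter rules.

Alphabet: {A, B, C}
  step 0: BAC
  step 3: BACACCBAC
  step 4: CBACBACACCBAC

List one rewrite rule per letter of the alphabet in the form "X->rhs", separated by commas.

  step 3 ⇒ step 4: BACACCBAC ⇒ C·B·AC·B·AC·AC·C·B·AC
    A ↦ B
    B ↦ C
    C ↦ AC

A->B, B->C, C->AC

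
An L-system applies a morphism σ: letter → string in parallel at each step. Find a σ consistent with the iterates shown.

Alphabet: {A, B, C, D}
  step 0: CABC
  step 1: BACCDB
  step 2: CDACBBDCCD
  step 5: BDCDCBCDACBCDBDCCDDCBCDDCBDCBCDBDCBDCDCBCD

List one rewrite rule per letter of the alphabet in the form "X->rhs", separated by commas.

A->AC, B->CD, C->B, D->DC

  step 1 ⇒ step 2: BACCDB ⇒ CD·AC·B·B·DC·CD
    A ↦ AC
    B ↦ CD
    C ↦ B
    D ↦ DC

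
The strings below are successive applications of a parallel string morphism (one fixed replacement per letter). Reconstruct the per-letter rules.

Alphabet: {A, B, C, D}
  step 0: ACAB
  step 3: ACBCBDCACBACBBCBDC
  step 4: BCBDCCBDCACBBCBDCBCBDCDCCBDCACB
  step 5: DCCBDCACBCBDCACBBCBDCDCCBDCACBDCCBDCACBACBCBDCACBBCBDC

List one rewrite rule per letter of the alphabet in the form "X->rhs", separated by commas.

A->B, B->DC, C->CB, D->A

  step 4 ⇒ step 5: BCBDCCBDCACBBCBDCBCBDCDCCBDCACB ⇒ DC·CB·DC·A·CB·CB·DC·A·CB·B·CB·DC·DC·CB·DC·A·CB·DC·CB·DC·A·CB·A·CB·CB·DC·A·CB·B·CB·DC
    A ↦ B
    B ↦ DC
    C ↦ CB
    D ↦ A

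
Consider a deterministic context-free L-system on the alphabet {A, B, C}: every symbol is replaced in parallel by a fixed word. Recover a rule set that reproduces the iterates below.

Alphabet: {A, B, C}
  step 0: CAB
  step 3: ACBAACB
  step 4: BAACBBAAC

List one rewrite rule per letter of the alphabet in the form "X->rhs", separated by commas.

A->B, B->AC, C->A

  step 3 ⇒ step 4: ACBAACB ⇒ B·A·AC·B·B·A·AC
    A ↦ B
    B ↦ AC
    C ↦ A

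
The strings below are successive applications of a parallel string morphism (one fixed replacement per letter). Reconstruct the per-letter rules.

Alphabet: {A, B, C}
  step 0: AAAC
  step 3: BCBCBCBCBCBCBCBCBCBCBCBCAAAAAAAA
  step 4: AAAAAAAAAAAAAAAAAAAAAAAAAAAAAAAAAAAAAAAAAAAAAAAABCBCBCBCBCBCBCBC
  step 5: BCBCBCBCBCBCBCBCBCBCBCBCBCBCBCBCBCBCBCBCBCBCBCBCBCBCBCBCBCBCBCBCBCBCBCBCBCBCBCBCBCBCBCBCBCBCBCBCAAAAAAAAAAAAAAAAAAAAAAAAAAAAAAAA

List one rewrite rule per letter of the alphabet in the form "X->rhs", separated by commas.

A->BC, B->AA, C->AA

  step 4 ⇒ step 5: AAAAAAAAAAAAAAAAAAAAAAAAAAAAAAAAAAAAAAAAAAAAAAAABCBCBCBCBCBCBCBC ⇒ BC·BC·BC·BC·BC·BC·BC·BC·BC·BC·BC·BC·BC·BC·BC·BC·BC·BC·BC·BC·BC·BC·BC·BC·BC·BC·BC·BC·BC·BC·BC·BC·BC·BC·BC·BC·BC·BC·BC·BC·BC·BC·BC·BC·BC·BC·BC·BC·AA·AA·AA·AA·AA·AA·AA·AA·AA·AA·AA·AA·AA·AA·AA·AA
    A ↦ BC
    B ↦ AA
    C ↦ AA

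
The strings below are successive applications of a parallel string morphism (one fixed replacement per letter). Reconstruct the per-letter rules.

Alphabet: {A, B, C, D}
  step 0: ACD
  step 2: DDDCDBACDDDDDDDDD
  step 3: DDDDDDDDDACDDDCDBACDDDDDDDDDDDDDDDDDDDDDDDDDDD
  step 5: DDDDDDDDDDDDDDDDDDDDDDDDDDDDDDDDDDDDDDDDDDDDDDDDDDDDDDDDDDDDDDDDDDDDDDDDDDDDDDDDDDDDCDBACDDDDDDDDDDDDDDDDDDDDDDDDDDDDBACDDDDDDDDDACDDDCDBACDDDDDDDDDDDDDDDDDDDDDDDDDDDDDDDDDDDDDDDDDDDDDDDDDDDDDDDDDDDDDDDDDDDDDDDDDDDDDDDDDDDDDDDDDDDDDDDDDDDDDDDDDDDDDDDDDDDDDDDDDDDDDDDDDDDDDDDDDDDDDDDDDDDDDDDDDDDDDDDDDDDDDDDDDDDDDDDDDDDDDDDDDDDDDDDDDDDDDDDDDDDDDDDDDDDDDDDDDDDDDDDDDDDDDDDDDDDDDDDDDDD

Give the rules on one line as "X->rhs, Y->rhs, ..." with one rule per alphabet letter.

A->DB, B->C, C->AC, D->DDD

  step 2 ⇒ step 3: DDDCDBACDDDDDDDDD ⇒ DDD·DDD·DDD·AC·DDD·C·DB·AC·DDD·DDD·DDD·DDD·DDD·DDD·DDD·DDD·DDD
    A ↦ DB
    B ↦ C
    C ↦ AC
    D ↦ DDD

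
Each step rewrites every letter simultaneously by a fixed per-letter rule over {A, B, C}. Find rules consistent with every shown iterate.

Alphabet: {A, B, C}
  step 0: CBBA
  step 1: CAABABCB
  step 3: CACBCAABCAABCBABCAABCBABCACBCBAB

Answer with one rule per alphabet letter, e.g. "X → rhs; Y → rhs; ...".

A->CB, B->AB, C->CA

  step 0 ⇒ step 1: CBBA ⇒ CA·AB·AB·CB
    A ↦ CB
    B ↦ AB
    C ↦ CA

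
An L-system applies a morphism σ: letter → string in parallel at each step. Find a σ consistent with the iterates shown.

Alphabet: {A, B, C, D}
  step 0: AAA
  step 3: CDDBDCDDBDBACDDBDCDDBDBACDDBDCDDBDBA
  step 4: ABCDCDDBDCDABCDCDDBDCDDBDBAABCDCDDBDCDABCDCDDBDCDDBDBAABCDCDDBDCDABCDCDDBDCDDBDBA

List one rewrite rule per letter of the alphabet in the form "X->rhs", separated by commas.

  step 3 ⇒ step 4: CDDBDCDDBDBACDDBDCDDBDBACDDBDCDDBDBA ⇒ AB·CD·CD·DBD·CD·AB·CD·CD·DBD·CD·DBD·BA·AB·CD·CD·DBD·CD·AB·CD·CD·DBD·CD·DBD·BA·AB·CD·CD·DBD·CD·AB·CD·CD·DBD·CD·DBD·BA
    A ↦ BA
    B ↦ DBD
    C ↦ AB
    D ↦ CD

A->BA, B->DBD, C->AB, D->CD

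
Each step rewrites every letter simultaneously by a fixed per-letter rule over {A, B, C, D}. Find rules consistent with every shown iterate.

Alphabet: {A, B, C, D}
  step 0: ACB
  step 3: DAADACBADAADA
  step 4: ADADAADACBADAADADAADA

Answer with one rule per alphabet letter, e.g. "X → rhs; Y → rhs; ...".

  step 3 ⇒ step 4: DAADACBADAADA ⇒ A·DA·DA·A·DA·CB·A·DA·A·DA·DA·A·DA
    A ↦ DA
    B ↦ A
    C ↦ CB
    D ↦ A

A->DA, B->A, C->CB, D->A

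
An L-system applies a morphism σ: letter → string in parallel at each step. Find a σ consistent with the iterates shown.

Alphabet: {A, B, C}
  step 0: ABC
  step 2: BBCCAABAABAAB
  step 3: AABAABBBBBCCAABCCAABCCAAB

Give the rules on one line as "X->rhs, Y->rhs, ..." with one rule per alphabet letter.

  step 2 ⇒ step 3: BBCCAABAABAAB ⇒ AAB·AAB·BB·BB·C·C·AAB·C·C·AAB·C·C·AAB
    A ↦ C
    B ↦ AAB
    C ↦ BB

A->C, B->AAB, C->BB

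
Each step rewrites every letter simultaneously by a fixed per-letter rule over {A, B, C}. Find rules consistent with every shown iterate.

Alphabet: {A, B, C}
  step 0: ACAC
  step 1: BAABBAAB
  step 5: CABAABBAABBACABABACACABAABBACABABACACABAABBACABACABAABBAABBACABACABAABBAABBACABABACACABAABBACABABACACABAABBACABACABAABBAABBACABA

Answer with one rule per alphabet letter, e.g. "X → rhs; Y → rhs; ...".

A->BA, B->CA, C->AB

  step 0 ⇒ step 1: ACAC ⇒ BA·AB·BA·AB
    A ↦ BA
    C ↦ AB
    B ↦ CA  (constrained at step 1)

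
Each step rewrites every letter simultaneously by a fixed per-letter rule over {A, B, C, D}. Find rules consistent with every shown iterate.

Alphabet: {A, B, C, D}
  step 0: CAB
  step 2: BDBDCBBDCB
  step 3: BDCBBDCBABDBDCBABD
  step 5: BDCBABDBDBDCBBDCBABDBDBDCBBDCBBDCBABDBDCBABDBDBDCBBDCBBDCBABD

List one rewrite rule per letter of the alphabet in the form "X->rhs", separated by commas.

  step 2 ⇒ step 3: BDBDCBBDCB ⇒ BD·CB·BD·CB·A·BD·BD·CB·A·BD
    B ↦ BD
    C ↦ A
    D ↦ CB
    A ↦ BD  (constrained at step 0)

A->BD, B->BD, C->A, D->CB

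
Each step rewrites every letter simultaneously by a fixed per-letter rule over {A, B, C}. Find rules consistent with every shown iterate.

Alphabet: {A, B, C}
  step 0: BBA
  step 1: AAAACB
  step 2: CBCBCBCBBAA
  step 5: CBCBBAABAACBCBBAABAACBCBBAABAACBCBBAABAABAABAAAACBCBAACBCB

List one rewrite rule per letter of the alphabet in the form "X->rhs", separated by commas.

  step 1 ⇒ step 2: AAAACB ⇒ CB·CB·CB·CB·B·AA
    A ↦ CB
    B ↦ AA
    C ↦ B

A->CB, B->AA, C->B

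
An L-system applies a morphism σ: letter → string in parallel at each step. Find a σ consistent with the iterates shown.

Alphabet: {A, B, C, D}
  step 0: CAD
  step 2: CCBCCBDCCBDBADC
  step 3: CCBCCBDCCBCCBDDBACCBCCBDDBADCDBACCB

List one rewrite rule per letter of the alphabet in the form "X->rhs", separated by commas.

A->C, B->D, C->CCB, D->DBA

  step 2 ⇒ step 3: CCBCCBDCCBDBADC ⇒ CCB·CCB·D·CCB·CCB·D·DBA·CCB·CCB·D·DBA·D·C·DBA·CCB
    A ↦ C
    B ↦ D
    C ↦ CCB
    D ↦ DBA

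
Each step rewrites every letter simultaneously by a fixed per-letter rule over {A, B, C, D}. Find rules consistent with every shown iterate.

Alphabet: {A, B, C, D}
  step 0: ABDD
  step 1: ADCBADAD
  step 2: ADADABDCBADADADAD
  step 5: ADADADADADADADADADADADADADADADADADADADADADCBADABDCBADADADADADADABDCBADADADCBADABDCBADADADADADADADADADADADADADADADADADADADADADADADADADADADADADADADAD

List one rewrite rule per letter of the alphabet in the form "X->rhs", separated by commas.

A->AD, B->CB, C->ABD, D->AD

  step 1 ⇒ step 2: ADCBADAD ⇒ AD·AD·ABD·CB·AD·AD·AD·AD
    A ↦ AD
    B ↦ CB
    C ↦ ABD
    D ↦ AD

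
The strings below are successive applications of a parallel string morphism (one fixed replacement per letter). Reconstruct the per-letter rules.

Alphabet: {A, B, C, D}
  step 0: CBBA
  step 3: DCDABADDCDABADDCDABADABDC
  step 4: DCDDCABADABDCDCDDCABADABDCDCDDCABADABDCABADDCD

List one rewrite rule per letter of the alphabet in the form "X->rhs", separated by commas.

A->AB, B->AD, C->D, D->DC

  step 3 ⇒ step 4: DCDABADDCDABADDCDABADABDC ⇒ DC·D·DC·AB·AD·AB·DC·DC·D·DC·AB·AD·AB·DC·DC·D·DC·AB·AD·AB·DC·AB·AD·DC·D
    A ↦ AB
    B ↦ AD
    C ↦ D
    D ↦ DC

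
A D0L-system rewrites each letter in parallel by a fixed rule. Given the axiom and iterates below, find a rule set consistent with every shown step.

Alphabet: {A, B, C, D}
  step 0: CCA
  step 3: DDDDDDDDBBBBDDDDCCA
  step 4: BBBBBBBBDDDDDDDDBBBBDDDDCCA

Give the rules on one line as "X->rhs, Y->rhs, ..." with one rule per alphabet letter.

  step 3 ⇒ step 4: DDDDDDDDBBBBDDDDCCA ⇒ B·B·B·B·B·B·B·B·DD·DD·DD·DD·B·B·B·B·DD·DD·CCA
    A ↦ CCA
    B ↦ DD
    C ↦ DD
    D ↦ B

A->CCA, B->DD, C->DD, D->B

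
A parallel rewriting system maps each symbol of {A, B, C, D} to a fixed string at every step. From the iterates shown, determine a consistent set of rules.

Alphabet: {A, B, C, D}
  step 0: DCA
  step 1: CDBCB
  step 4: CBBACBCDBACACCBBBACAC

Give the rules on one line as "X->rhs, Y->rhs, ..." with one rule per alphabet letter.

  step 0 ⇒ step 1: DCA ⇒ CD·B·CB
    A ↦ CB
    C ↦ B
    D ↦ CD
    B ↦ AC  (constrained at step 1)

A->CB, B->AC, C->B, D->CD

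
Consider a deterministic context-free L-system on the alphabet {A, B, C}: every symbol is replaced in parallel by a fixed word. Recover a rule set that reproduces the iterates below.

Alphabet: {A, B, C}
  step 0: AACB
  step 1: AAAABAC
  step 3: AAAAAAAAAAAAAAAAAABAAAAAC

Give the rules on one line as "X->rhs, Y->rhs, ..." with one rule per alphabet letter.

  step 0 ⇒ step 1: AACB ⇒ AA·AA·B·AC
    A ↦ AA
    B ↦ AC
    C ↦ B

A->AA, B->AC, C->B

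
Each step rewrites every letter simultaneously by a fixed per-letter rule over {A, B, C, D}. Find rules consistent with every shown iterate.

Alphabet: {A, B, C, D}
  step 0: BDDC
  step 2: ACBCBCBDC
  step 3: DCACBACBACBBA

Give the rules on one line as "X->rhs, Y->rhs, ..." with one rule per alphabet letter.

  step 2 ⇒ step 3: ACBCBCBDC ⇒ DC·A·CB·A·CB·A·CB·B·A
    A ↦ DC
    B ↦ CB
    C ↦ A
    D ↦ B

A->DC, B->CB, C->A, D->B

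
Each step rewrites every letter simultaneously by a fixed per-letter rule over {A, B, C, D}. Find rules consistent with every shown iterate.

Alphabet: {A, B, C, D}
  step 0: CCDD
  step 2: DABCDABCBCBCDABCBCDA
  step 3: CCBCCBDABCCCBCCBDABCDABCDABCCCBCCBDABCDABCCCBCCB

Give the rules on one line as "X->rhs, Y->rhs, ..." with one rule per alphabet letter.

  step 2 ⇒ step 3: DABCDABCBCBCDABCBCDA ⇒ CCB·CCB·DA·BC·CCB·CCB·DA·BC·DA·BC·DA·BC·CCB·CCB·DA·BC·DA·BC·CCB·CCB
    A ↦ CCB
    B ↦ DA
    C ↦ BC
    D ↦ CCB

A->CCB, B->DA, C->BC, D->CCB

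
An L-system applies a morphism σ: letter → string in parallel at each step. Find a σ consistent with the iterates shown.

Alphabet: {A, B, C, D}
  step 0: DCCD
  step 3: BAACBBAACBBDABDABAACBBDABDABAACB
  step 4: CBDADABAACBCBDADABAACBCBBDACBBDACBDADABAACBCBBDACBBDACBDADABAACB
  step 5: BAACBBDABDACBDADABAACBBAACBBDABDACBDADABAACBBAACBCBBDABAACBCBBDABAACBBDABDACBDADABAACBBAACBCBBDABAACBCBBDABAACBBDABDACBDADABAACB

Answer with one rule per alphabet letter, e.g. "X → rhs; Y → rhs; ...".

A->DA, B->CB, C->BAA, D->B

  step 4 ⇒ step 5: CBDADABAACBCBDADABAACBCBBDACBBDACBDADABAACBCBBDACBBDACBDADABAACB ⇒ BAA·CB·B·DA·B·DA·CB·DA·DA·BAA·CB·BAA·CB·B·DA·B·DA·CB·DA·DA·BAA·CB·BAA·CB·CB·B·DA·BAA·CB·CB·B·DA·BAA·CB·B·DA·B·DA·CB·DA·DA·BAA·CB·BAA·CB·CB·B·DA·BAA·CB·CB·B·DA·BAA·CB·B·DA·B·DA·CB·DA·DA·BAA·CB
    A ↦ DA
    B ↦ CB
    C ↦ BAA
    D ↦ B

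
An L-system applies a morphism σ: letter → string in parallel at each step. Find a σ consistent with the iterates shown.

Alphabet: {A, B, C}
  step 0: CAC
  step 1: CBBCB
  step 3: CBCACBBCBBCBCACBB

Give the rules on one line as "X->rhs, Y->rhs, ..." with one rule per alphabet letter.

A->B, B->CA, C->CB

  step 0 ⇒ step 1: CAC ⇒ CB·B·CB
    A ↦ B
    C ↦ CB
    B ↦ CA  (constrained at step 1)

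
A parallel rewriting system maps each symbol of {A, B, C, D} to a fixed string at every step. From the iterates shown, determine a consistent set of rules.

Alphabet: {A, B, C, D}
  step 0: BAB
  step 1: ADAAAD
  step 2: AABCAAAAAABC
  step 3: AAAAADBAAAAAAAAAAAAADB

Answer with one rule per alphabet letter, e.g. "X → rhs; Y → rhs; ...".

A->AA, B->AD, C->B, D->BC

  step 2 ⇒ step 3: AABCAAAAAABC ⇒ AA·AA·AD·B·AA·AA·AA·AA·AA·AA·AD·B
    A ↦ AA
    B ↦ AD
    C ↦ B
  step 1 ⇒ step 2: ADAAAD ⇒ AA·BC·AA·AA·AA·BC
    D ↦ BC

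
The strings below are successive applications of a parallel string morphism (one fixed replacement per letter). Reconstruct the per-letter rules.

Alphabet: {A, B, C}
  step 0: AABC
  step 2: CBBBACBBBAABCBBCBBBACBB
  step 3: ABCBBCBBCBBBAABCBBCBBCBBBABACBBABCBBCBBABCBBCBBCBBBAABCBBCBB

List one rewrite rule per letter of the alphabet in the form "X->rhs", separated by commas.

  step 2 ⇒ step 3: CBBBACBBBAABCBBCBBBACBB ⇒ AB·CBB·CBB·CBB·BA·AB·CBB·CBB·CBB·BA·BA·CBB·AB·CBB·CBB·AB·CBB·CBB·CBB·BA·AB·CBB·CBB
    A ↦ BA
    B ↦ CBB
    C ↦ AB

A->BA, B->CBB, C->AB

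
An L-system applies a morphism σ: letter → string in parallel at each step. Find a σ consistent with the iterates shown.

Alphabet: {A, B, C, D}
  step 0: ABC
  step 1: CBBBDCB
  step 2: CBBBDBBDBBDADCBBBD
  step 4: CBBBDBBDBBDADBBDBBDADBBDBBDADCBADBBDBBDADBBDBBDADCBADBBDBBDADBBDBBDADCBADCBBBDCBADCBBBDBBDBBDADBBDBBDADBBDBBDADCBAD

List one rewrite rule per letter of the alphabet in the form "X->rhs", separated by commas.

A->CB, B->BBD, C->CB, D->AD

  step 1 ⇒ step 2: CBBBDCB ⇒ CB·BBD·BBD·BBD·AD·CB·BBD
    B ↦ BBD
    C ↦ CB
    D ↦ AD
  step 0 ⇒ step 1: ABC ⇒ CB·BBD·CB
    A ↦ CB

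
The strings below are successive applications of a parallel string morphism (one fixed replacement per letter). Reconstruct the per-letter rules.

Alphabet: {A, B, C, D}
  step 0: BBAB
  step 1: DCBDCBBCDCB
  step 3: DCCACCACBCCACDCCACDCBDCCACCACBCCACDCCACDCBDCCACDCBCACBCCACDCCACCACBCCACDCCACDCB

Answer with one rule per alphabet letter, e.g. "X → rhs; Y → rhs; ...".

A->BC, B->DCB, C->CAC, D->DC

  step 0 ⇒ step 1: BBAB ⇒ DCB·DCB·BC·DCB
    A ↦ BC
    B ↦ DCB
    C ↦ CAC  (constrained at step 1)
    D ↦ DC  (constrained at step 1)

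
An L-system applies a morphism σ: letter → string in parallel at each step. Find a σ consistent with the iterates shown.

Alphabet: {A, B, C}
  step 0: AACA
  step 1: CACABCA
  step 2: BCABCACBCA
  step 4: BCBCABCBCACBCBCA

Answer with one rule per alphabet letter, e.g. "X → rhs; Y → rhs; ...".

A->CA, B->C, C->B

  step 1 ⇒ step 2: CACABCA ⇒ B·CA·B·CA·C·B·CA
    A ↦ CA
    B ↦ C
    C ↦ B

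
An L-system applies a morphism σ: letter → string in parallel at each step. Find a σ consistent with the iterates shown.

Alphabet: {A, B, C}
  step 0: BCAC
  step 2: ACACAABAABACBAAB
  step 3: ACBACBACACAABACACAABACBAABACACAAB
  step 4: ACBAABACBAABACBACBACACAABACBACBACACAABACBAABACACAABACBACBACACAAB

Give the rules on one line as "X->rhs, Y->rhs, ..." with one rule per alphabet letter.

  step 3 ⇒ step 4: ACBACBACACAABACACAABACBAABACACAAB ⇒ AC·B·AAB·AC·B·AAB·AC·B·AC·B·AC·AC·AAB·AC·B·AC·B·AC·AC·AAB·AC·B·AAB·AC·AC·AAB·AC·B·AC·B·AC·AC·AAB
    A ↦ AC
    B ↦ AAB
    C ↦ B

A->AC, B->AAB, C->B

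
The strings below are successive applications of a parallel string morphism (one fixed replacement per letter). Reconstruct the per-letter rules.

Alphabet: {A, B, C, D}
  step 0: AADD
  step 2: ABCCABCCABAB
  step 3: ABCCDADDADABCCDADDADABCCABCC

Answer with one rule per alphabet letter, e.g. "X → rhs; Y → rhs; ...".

  step 2 ⇒ step 3: ABCCABCCABAB ⇒ AB·CC·DAD·DAD·AB·CC·DAD·DAD·AB·CC·AB·CC
    A ↦ AB
    B ↦ CC
    C ↦ DAD
    D ↦ A  (constrained at step 0)

A->AB, B->CC, C->DAD, D->A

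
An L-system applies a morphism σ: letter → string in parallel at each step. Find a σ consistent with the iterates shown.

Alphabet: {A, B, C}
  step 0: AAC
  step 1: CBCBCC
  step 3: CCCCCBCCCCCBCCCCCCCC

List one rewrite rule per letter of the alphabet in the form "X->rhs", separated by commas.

A->CB, B->A, C->CC

  step 0 ⇒ step 1: AAC ⇒ CB·CB·CC
    A ↦ CB
    C ↦ CC
    B ↦ A  (constrained at step 1)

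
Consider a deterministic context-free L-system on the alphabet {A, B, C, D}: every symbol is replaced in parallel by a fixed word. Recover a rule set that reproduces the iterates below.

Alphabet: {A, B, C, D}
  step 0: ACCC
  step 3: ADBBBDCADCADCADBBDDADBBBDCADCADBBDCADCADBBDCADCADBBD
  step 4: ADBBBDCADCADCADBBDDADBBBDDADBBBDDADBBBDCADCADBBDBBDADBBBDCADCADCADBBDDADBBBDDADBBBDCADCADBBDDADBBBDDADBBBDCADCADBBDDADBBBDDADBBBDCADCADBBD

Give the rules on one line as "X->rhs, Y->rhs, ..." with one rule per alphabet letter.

  step 3 ⇒ step 4: ADBBBDCADCADCADBBDDADBBBDCADCADBBDCADCADBBDCADCADBBD ⇒ ADB·BBD·CAD·CAD·CAD·BBD·D·ADB·BBD·D·ADB·BBD·D·ADB·BBD·CAD·CAD·BBD·BBD·ADB·BBD·CAD·CAD·CAD·BBD·D·ADB·BBD·D·ADB·BBD·CAD·CAD·BBD·D·ADB·BBD·D·ADB·BBD·CAD·CAD·BBD·D·ADB·BBD·D·ADB·BBD·CAD·CAD·BBD
    A ↦ ADB
    B ↦ CAD
    C ↦ D
    D ↦ BBD

A->ADB, B->CAD, C->D, D->BBD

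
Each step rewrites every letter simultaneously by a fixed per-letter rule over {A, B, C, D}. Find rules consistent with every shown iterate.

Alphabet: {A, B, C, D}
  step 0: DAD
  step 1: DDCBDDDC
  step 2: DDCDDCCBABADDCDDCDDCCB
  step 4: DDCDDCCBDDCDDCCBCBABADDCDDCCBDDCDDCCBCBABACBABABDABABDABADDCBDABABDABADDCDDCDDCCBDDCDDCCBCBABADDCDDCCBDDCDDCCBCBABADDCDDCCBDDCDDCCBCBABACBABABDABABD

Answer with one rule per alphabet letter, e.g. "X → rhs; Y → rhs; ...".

  step 1 ⇒ step 2: DDCBDDDC ⇒ DDC·DDC·CB·ABA·DDC·DDC·DDC·CB
    B ↦ ABA
    C ↦ CB
    D ↦ DDC
  step 0 ⇒ step 1: DAD ⇒ DDC·BD·DDC
    A ↦ BD

A->BD, B->ABA, C->CB, D->DDC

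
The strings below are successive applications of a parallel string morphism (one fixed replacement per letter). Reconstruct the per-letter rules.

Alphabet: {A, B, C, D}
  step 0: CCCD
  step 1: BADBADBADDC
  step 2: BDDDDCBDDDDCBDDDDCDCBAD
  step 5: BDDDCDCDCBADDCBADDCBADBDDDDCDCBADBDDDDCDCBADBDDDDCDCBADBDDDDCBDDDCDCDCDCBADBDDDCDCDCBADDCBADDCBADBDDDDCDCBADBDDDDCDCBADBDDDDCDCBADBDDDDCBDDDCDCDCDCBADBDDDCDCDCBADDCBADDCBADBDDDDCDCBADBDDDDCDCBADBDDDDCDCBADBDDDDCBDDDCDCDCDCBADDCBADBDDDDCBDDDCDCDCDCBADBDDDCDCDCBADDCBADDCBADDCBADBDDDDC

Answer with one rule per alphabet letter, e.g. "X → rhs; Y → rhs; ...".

  step 1 ⇒ step 2: BADBADBADDC ⇒ BDD·D·DC·BDD·D·DC·BDD·D·DC·DC·BAD
    A ↦ D
    B ↦ BDD
    C ↦ BAD
    D ↦ DC

A->D, B->BDD, C->BAD, D->DC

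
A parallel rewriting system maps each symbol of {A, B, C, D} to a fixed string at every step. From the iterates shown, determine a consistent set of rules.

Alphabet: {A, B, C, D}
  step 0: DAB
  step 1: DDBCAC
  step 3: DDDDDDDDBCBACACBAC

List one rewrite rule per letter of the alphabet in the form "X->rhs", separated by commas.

A->BC, B->AC, C->B, D->DD

  step 0 ⇒ step 1: DAB ⇒ DD·BC·AC
    A ↦ BC
    B ↦ AC
    D ↦ DD
    C ↦ B  (constrained at step 1)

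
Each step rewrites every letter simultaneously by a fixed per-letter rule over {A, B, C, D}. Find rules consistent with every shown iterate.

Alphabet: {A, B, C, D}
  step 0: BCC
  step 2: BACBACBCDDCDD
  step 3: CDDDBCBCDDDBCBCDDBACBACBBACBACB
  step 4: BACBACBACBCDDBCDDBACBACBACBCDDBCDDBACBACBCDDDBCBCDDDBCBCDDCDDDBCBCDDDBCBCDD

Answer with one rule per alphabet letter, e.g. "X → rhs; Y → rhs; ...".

A->DBC, B->CDD, C->B, D->ACB

  step 3 ⇒ step 4: CDDDBCBCDDDBCBCDDBACBACBBACBACB ⇒ B·ACB·ACB·ACB·CDD·B·CDD·B·ACB·ACB·ACB·CDD·B·CDD·B·ACB·ACB·CDD·DBC·B·CDD·DBC·B·CDD·CDD·DBC·B·CDD·DBC·B·CDD
    A ↦ DBC
    B ↦ CDD
    C ↦ B
    D ↦ ACB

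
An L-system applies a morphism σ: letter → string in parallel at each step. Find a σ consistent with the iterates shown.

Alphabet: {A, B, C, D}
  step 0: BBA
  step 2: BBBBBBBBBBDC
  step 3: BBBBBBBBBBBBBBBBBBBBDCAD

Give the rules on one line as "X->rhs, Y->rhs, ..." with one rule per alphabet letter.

A->BD, B->BB, C->AD, D->DC

  step 2 ⇒ step 3: BBBBBBBBBBDC ⇒ BB·BB·BB·BB·BB·BB·BB·BB·BB·BB·DC·AD
    B ↦ BB
    C ↦ AD
    D ↦ DC
    A ↦ BD  (constrained at step 0)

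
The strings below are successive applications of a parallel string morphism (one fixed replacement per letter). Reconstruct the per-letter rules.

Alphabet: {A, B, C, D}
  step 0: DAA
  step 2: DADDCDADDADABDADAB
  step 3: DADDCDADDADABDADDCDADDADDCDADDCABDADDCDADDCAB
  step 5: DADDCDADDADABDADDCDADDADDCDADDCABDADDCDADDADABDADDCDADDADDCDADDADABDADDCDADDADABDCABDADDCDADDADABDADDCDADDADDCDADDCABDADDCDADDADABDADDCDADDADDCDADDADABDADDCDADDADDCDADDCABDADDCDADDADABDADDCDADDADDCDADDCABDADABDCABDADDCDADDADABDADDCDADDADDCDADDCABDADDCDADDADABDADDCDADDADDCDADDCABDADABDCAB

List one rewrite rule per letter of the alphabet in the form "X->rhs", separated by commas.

  step 2 ⇒ step 3: DADDCDADDADABDADAB ⇒ DAD·DC·DAD·DAD·AB·DAD·DC·DAD·DAD·DC·DAD·DC·AB·DAD·DC·DAD·DC·AB
    A ↦ DC
    B ↦ AB
    C ↦ AB
    D ↦ DAD

A->DC, B->AB, C->AB, D->DAD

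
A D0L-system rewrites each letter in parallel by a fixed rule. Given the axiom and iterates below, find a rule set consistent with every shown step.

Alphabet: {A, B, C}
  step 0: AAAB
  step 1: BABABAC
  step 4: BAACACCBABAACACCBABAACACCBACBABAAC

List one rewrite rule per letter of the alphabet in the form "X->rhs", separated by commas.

A->BA, B->C, C->AC

  step 0 ⇒ step 1: AAAB ⇒ BA·BA·BA·C
    A ↦ BA
    B ↦ C
    C ↦ AC  (constrained at step 1)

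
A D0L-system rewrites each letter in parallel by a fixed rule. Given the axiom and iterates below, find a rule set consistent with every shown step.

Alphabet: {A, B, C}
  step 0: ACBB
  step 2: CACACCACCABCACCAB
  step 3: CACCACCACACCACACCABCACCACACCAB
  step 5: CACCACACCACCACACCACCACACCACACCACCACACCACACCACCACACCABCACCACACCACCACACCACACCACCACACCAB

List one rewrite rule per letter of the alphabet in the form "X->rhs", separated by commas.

A->C, B->CAB, C->CA

  step 2 ⇒ step 3: CACACCACCABCACCAB ⇒ CA·C·CA·C·CA·CA·C·CA·CA·C·CAB·CA·C·CA·CA·C·CAB
    A ↦ C
    B ↦ CAB
    C ↦ CA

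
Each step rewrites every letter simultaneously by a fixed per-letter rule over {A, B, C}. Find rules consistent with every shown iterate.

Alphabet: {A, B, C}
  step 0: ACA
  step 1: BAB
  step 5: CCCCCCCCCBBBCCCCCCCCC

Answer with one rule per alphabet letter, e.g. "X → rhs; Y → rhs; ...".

A->B, B->CCC, C->A

  step 0 ⇒ step 1: ACA ⇒ B·A·B
    A ↦ B
    C ↦ A
    B ↦ CCC  (constrained at step 1)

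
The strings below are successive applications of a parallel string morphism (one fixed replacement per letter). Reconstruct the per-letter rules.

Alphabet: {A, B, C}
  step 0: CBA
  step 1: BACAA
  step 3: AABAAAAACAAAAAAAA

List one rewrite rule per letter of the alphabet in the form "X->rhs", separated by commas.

A->AA, B->AC, C->B

  step 0 ⇒ step 1: CBA ⇒ B·AC·AA
    A ↦ AA
    B ↦ AC
    C ↦ B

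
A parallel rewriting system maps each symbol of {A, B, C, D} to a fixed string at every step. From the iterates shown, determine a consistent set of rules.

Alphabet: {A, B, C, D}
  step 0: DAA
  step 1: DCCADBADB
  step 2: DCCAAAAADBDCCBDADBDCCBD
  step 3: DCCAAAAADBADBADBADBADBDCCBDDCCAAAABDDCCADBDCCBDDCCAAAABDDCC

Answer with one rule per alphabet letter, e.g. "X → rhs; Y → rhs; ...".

  step 2 ⇒ step 3: DCCAAAAADBDCCBDADBDCCBD ⇒ DCC·AA·AA·ADB·ADB·ADB·ADB·ADB·DCC·BD·DCC·AA·AA·BD·DCC·ADB·DCC·BD·DCC·AA·AA·BD·DCC
    A ↦ ADB
    B ↦ BD
    C ↦ AA
    D ↦ DCC

A->ADB, B->BD, C->AA, D->DCC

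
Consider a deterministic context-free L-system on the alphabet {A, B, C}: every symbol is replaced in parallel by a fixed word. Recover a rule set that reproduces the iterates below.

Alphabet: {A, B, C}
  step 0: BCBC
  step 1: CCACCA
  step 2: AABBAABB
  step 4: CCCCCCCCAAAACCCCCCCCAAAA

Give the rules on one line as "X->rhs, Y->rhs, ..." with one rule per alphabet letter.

  step 1 ⇒ step 2: CCACCA ⇒ A·A·BB·A·A·BB
    A ↦ BB
    C ↦ A
  step 0 ⇒ step 1: BCBC ⇒ CC·A·CC·A
    B ↦ CC

A->BB, B->CC, C->A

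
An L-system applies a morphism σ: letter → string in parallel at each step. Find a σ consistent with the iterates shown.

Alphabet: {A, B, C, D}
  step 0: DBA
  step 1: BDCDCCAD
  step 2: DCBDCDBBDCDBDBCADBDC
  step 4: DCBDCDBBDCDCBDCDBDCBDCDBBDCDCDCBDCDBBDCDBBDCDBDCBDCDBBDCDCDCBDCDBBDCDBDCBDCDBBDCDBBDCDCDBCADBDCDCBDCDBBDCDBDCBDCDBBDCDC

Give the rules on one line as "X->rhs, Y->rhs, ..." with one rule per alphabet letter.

A->CAD, B->DC, C->DB, D->BDC

  step 1 ⇒ step 2: BDCDCCAD ⇒ DC·BDC·DB·BDC·DB·DB·CAD·BDC
    A ↦ CAD
    B ↦ DC
    C ↦ DB
    D ↦ BDC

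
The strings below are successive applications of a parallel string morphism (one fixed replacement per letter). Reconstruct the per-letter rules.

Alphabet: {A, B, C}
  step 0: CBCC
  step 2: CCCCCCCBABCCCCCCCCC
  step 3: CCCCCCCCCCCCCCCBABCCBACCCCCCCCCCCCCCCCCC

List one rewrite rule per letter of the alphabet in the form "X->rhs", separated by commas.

A->BC, B->CBA, C->CC

  step 2 ⇒ step 3: CCCCCCCBABCCCCCCCCC ⇒ CC·CC·CC·CC·CC·CC·CC·CBA·BC·CBA·CC·CC·CC·CC·CC·CC·CC·CC·CC
    A ↦ BC
    B ↦ CBA
    C ↦ CC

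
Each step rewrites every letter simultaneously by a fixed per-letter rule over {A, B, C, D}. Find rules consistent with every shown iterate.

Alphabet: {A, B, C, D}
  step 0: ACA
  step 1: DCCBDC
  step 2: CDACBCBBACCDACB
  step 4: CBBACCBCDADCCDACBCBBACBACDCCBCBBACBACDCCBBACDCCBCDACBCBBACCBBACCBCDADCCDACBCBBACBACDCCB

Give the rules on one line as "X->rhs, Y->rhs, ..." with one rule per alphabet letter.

  step 1 ⇒ step 2: DCCBDC ⇒ CDA·CB·CB·BAC·CDA·CB
    B ↦ BAC
    C ↦ CB
    D ↦ CDA
  step 0 ⇒ step 1: ACA ⇒ DC·CB·DC
    A ↦ DC

A->DC, B->BAC, C->CB, D->CDA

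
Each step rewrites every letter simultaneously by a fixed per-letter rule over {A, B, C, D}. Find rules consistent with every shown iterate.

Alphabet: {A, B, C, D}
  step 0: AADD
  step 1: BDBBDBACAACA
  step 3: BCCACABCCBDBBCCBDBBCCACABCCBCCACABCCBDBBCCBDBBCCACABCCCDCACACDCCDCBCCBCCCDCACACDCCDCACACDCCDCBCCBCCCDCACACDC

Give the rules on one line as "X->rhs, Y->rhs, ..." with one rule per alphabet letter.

A->BDB, B->CDC, C->BCC, D->ACA

  step 0 ⇒ step 1: AADD ⇒ BDB·BDB·ACA·ACA
    A ↦ BDB
    D ↦ ACA
    B ↦ CDC  (constrained at step 1)
    C ↦ BCC  (constrained at step 1)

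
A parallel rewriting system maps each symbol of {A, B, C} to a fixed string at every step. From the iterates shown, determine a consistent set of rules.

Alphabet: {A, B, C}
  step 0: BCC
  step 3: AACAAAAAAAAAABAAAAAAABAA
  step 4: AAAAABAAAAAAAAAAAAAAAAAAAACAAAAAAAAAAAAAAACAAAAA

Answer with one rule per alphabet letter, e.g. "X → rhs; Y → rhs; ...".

  step 3 ⇒ step 4: AACAAAAAAAAAABAAAAAAABAA ⇒ AA·AA·AB·AA·AA·AA·AA·AA·AA·AA·AA·AA·AA·CA·AA·AA·AA·AA·AA·AA·AA·CA·AA·AA
    A ↦ AA
    B ↦ CA
    C ↦ AB

A->AA, B->CA, C->AB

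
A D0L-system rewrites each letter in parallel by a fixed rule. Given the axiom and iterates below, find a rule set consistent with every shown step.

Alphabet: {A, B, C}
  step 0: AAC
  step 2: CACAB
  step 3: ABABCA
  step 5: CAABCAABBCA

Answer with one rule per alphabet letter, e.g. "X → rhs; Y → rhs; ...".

A->B, B->CA, C->A

  step 2 ⇒ step 3: CACAB ⇒ A·B·A·B·CA
    A ↦ B
    B ↦ CA
    C ↦ A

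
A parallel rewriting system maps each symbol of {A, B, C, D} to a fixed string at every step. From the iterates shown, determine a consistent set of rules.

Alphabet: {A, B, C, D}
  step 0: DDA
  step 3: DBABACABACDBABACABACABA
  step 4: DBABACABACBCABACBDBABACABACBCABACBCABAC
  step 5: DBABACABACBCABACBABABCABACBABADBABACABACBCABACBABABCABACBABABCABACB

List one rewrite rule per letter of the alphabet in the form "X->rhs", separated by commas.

A->C, B->ABA, C->B, D->DB

  step 4 ⇒ step 5: DBABACABACBCABACBDBABACABACBCABACBCABAC ⇒ DB·ABA·C·ABA·C·B·C·ABA·C·B·ABA·B·C·ABA·C·B·ABA·DB·ABA·C·ABA·C·B·C·ABA·C·B·ABA·B·C·ABA·C·B·ABA·B·C·ABA·C·B
    A ↦ C
    B ↦ ABA
    C ↦ B
    D ↦ DB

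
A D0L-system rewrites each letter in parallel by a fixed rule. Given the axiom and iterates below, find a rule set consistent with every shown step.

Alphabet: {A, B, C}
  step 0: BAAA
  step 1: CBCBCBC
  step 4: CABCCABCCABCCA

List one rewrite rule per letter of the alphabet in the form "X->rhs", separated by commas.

A->BC, B->C, C->A

  step 0 ⇒ step 1: BAAA ⇒ C·BC·BC·BC
    A ↦ BC
    B ↦ C
    C ↦ A  (constrained at step 1)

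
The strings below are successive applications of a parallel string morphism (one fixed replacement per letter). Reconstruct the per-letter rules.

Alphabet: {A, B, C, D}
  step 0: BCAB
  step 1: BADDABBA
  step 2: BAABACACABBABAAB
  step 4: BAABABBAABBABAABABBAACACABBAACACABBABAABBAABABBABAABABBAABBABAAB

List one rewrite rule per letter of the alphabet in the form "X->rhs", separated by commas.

A->AB, B->BA, C->DD, D->AC

  step 1 ⇒ step 2: BADDABBA ⇒ BA·AB·AC·AC·AB·BA·BA·AB
    A ↦ AB
    B ↦ BA
    D ↦ AC
  step 0 ⇒ step 1: BCAB ⇒ BA·DD·AB·BA
    C ↦ DD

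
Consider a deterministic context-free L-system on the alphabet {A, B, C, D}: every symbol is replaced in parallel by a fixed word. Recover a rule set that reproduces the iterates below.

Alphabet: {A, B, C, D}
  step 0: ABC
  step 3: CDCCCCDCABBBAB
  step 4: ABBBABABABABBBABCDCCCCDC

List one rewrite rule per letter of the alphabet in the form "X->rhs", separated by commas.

  step 3 ⇒ step 4: CDCCCCDCABBBAB ⇒ AB·BB·AB·AB·AB·AB·BB·AB·CD·C·C·C·CD·C
    A ↦ CD
    B ↦ C
    C ↦ AB
    D ↦ BB

A->CD, B->C, C->AB, D->BB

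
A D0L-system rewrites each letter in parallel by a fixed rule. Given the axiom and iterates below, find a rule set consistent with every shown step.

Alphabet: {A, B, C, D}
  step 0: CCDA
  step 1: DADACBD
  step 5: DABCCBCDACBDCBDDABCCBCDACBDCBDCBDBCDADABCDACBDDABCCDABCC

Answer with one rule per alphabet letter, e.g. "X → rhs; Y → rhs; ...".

  step 0 ⇒ step 1: CCDA ⇒ DA·DA·C·BD
    A ↦ BD
    C ↦ DA
    D ↦ C
    B ↦ BC  (constrained at step 1)

A->BD, B->BC, C->DA, D->C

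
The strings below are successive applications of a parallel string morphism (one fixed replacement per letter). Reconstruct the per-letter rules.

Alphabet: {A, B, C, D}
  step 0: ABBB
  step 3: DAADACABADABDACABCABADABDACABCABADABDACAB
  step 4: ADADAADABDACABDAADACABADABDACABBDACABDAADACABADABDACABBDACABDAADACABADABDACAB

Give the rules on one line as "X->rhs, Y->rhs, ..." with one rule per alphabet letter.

  step 3 ⇒ step 4: DAADACABADABDACABCABADABDACABCABADABDACAB ⇒ A·DA·DA·A·DA·B·DA·CAB·DA·A·DA·CAB·A·DA·B·DA·CAB·B·DA·CAB·DA·A·DA·CAB·A·DA·B·DA·CAB·B·DA·CAB·DA·A·DA·CAB·A·DA·B·DA·CAB
    A ↦ DA
    B ↦ CAB
    C ↦ B
    D ↦ A

A->DA, B->CAB, C->B, D->A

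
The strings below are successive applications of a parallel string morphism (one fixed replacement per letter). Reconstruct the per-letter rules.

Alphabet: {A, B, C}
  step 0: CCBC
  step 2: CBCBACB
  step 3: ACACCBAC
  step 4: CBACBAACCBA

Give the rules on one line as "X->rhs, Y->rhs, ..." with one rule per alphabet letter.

  step 3 ⇒ step 4: ACACCBAC ⇒ CB·A·CB·A·A·C·CB·A
    A ↦ CB
    B ↦ C
    C ↦ A

A->CB, B->C, C->A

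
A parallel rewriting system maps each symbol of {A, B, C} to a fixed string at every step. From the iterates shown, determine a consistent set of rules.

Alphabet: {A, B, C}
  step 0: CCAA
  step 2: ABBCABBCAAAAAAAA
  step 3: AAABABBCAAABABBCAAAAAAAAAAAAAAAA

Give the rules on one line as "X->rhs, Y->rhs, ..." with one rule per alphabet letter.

A->AA, B->AB, C->BC

  step 2 ⇒ step 3: ABBCABBCAAAAAAAA ⇒ AA·AB·AB·BC·AA·AB·AB·BC·AA·AA·AA·AA·AA·AA·AA·AA
    A ↦ AA
    B ↦ AB
    C ↦ BC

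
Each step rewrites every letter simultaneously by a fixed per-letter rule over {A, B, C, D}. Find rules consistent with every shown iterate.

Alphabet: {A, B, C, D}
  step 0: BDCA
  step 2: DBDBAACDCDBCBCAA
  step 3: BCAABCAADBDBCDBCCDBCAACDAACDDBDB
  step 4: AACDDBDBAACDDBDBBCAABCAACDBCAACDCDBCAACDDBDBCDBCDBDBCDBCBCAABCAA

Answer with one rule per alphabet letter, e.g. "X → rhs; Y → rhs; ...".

  step 3 ⇒ step 4: BCAABCAADBDBCDBCCDBCAACDAACDDBDB ⇒ AA·CD·DB·DB·AA·CD·DB·DB·BC·AA·BC·AA·CD·BC·AA·CD·CD·BC·AA·CD·DB·DB·CD·BC·DB·DB·CD·BC·BC·AA·BC·AA
    A ↦ DB
    B ↦ AA
    C ↦ CD
    D ↦ BC

A->DB, B->AA, C->CD, D->BC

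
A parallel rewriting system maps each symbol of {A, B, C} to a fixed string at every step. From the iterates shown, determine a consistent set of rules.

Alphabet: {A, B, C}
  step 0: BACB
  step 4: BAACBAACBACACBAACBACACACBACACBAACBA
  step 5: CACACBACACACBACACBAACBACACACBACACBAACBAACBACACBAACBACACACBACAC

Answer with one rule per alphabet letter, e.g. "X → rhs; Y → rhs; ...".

  step 4 ⇒ step 5: BAACBAACBACACBAACBACACACBACACBAACBA ⇒ C·AC·AC·BA·C·AC·AC·BA·C·AC·BA·AC·BA·C·AC·AC·BA·C·AC·BA·AC·BA·AC·BA·C·AC·BA·AC·BA·C·AC·AC·BA·C·AC
    A ↦ AC
    B ↦ C
    C ↦ BA

A->AC, B->C, C->BA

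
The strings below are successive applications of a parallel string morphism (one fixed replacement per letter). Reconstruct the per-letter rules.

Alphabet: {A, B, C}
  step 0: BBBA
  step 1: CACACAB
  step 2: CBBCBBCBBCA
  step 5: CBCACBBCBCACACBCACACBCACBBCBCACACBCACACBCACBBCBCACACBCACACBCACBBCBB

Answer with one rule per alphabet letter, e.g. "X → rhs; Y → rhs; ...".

  step 1 ⇒ step 2: CACACAB ⇒ CB·B·CB·B·CB·B·CA
    A ↦ B
    B ↦ CA
    C ↦ CB

A->B, B->CA, C->CB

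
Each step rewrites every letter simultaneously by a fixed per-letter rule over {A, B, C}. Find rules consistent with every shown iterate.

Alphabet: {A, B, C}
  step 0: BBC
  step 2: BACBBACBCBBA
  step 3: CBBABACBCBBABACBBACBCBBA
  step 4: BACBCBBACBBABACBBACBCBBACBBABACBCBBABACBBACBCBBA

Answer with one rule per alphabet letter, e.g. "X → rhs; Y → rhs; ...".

A->BA, B->CB, C->BA

  step 3 ⇒ step 4: CBBABACBCBBABACBBACBCBBA ⇒ BA·CB·CB·BA·CB·BA·BA·CB·BA·CB·CB·BA·CB·BA·BA·CB·CB·BA·BA·CB·BA·CB·CB·BA
    A ↦ BA
    B ↦ CB
    C ↦ BA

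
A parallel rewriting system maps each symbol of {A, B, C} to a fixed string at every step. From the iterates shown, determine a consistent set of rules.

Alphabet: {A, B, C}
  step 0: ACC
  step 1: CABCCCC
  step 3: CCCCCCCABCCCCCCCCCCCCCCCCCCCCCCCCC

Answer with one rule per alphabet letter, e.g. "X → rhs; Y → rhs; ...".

A->CAB, B->CCC, C->CC

  step 0 ⇒ step 1: ACC ⇒ CAB·CC·CC
    A ↦ CAB
    C ↦ CC
    B ↦ CCC  (constrained at step 1)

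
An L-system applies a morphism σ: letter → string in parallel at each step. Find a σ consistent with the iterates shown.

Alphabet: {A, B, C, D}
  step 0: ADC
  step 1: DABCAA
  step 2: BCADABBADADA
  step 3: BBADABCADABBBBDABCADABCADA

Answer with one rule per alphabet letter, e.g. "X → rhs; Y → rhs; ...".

A->DA, B->BB, C->A, D->BCA

  step 2 ⇒ step 3: BCADABBADADA ⇒ BB·A·DA·BCA·DA·BB·BB·DA·BCA·DA·BCA·DA
    A ↦ DA
    B ↦ BB
    C ↦ A
    D ↦ BCA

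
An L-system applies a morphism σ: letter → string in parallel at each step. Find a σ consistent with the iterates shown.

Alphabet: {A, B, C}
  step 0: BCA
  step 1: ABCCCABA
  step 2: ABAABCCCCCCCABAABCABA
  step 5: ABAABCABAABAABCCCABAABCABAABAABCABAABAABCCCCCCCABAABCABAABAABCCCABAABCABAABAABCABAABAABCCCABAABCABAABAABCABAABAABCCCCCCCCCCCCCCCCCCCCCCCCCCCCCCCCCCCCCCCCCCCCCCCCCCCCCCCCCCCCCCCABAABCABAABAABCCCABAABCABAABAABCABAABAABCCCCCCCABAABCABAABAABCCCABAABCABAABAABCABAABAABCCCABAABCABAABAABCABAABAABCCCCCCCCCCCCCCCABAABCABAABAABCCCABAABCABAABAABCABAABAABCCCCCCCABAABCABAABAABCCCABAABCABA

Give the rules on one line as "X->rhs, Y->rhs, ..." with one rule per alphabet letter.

A->ABA, B->ABC, C->CC

  step 1 ⇒ step 2: ABCCCABA ⇒ ABA·ABC·CC·CC·CC·ABA·ABC·ABA
    A ↦ ABA
    B ↦ ABC
    C ↦ CC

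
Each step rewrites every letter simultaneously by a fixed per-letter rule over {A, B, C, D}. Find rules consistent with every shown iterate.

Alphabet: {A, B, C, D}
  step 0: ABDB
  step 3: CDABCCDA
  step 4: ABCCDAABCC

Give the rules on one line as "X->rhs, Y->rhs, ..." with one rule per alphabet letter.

A->C, B->D, C->A, D->BC

  step 3 ⇒ step 4: CDABCCDA ⇒ A·BC·C·D·A·A·BC·C
    A ↦ C
    B ↦ D
    C ↦ A
    D ↦ BC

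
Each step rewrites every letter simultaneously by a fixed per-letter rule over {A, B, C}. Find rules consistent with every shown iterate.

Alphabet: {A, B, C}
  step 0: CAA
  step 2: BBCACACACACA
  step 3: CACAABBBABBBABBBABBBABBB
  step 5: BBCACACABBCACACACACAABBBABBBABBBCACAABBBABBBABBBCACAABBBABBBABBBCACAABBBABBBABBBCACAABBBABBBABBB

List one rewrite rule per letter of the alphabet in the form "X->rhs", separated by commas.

A->BB, B->CA, C->AB

  step 2 ⇒ step 3: BBCACACACACA ⇒ CA·CA·AB·BB·AB·BB·AB·BB·AB·BB·AB·BB
    A ↦ BB
    B ↦ CA
    C ↦ AB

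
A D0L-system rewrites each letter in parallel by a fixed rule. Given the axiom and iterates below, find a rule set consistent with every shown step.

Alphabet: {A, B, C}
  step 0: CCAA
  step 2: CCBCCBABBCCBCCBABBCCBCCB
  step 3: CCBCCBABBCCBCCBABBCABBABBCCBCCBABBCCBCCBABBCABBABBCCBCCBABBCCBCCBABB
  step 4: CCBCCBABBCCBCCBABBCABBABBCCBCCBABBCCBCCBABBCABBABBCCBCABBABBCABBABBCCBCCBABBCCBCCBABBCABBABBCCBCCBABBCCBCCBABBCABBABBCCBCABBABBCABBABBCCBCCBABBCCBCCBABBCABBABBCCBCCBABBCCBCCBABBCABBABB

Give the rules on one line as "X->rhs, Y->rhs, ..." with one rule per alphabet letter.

  step 3 ⇒ step 4: CCBCCBABBCCBCCBABBCABBABBCCBCCBABBCCBCCBABBCABBABBCCBCCBABBCCBCCBABB ⇒ CCB·CCB·ABB·CCB·CCB·ABB·C·ABB·ABB·CCB·CCB·ABB·CCB·CCB·ABB·C·ABB·ABB·CCB·C·ABB·ABB·C·ABB·ABB·CCB·CCB·ABB·CCB·CCB·ABB·C·ABB·ABB·CCB·CCB·ABB·CCB·CCB·ABB·C·ABB·ABB·CCB·C·ABB·ABB·C·ABB·ABB·CCB·CCB·ABB·CCB·CCB·ABB·C·ABB·ABB·CCB·CCB·ABB·CCB·CCB·ABB·C·ABB·ABB
    A ↦ C
    B ↦ ABB
    C ↦ CCB

A->C, B->ABB, C->CCB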